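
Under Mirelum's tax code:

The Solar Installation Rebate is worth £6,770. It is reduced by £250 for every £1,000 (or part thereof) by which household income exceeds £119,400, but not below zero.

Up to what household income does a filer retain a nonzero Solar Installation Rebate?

£146,400

After 27 increments the reduction is 27 × £250 = £6,750, leaving £20; one more increment wipes it out. Increment 27 ends at excess 27 × £1,000 = £27,000, so the highest qualifying income is £119,400 + £27,000 = £146,400.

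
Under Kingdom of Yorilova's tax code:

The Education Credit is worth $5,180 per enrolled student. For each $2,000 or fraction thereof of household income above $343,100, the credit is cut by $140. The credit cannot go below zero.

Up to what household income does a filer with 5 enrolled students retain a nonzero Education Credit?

Full credit = 5 × $5,180 = $25,900.
After 184 increments the reduction is 184 × $140 = $25,760, leaving $140; one more increment wipes it out. Increment 184 ends at excess 184 × $2,000 = $368,000, so the highest qualifying income is $343,100 + $368,000 = $711,100.

$711,100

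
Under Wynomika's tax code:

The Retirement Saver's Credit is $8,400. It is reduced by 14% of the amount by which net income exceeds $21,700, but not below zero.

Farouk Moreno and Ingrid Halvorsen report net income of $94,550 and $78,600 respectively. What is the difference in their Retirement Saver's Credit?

Farouk ($94,550): Retirement Saver's Credit: 14% of the $72,850 excess over $21,700 is $10,199 ≥ base, so the credit is $0.
Ingrid ($78,600): Retirement Saver's Credit: 14% of the $56,900 excess over $21,700 is $7,966; credit = $8,400 − $7,966 = $434.
Difference: |$0 − $434| = $434.

$434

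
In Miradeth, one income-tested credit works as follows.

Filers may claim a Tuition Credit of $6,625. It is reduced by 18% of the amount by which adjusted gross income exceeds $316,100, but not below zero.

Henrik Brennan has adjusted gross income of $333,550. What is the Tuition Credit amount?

$3,484

Tuition Credit: 18% of the $17,450 excess over $316,100 is $3,141; credit = $6,625 − $3,141 = $3,484.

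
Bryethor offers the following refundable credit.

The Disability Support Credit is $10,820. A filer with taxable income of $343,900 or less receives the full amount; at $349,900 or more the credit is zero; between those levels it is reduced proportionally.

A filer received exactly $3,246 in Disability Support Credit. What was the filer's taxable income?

$348,100

$3,246 is 3,246/10,820 of the full $10,820, so 7,574/10,820 of the $6,000 range has been used: income = $343,900 + $6,000 × 7,574/10,820 = $348,100.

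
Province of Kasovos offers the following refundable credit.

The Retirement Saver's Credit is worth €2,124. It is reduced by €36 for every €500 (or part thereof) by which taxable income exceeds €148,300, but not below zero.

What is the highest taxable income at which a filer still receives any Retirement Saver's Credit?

€177,300

After 58 increments the reduction is 58 × €36 = €2,088, leaving €36; one more increment wipes it out. Increment 58 ends at excess 58 × €500 = €29,000, so the highest qualifying income is €148,300 + €29,000 = €177,300.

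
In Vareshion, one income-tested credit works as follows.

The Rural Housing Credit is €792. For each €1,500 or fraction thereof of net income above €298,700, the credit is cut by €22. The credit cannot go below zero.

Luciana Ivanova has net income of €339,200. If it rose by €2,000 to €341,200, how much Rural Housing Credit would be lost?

At €339,200 — income exceeds €298,700 by €40,500, which is 27 full-or-partial €1,500 increments; reduction = 27 × €22 = €594, leaving €198.
At €341,200 — income exceeds €298,700 by €42,500, which is 29 full-or-partial €1,500 increments; reduction = 29 × €22 = €638, leaving €154.
Lost: €198 − €154 = €44.

€44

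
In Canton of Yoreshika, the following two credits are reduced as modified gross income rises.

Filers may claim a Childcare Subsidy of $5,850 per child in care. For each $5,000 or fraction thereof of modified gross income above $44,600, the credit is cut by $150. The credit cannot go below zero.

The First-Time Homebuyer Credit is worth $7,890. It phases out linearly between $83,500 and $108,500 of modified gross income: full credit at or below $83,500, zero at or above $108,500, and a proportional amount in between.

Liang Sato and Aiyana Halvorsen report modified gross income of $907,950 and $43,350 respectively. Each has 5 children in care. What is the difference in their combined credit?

$33,840

Liang ($907,950): Childcare Subsidy: base = 5 × $5,850 = $29,250. income exceeds $44,600 by $863,350, which is 173 full-or-partial $5,000 increments; reduction = 173 × $150 = $25,950, leaving $3,300. First-Time Homebuyer Credit: $907,950 is at or above $108,500, so the credit is $0. total $3,300 + $0 = $3,300
Aiyana ($43,350): Childcare Subsidy: base = 5 × $5,850 = $29,250. $43,350 is at or below the $44,600 threshold, so the full $29,250 applies. First-Time Homebuyer Credit: $43,350 is at or below the $83,500 threshold, so the full $7,890 applies. total $29,250 + $7,890 = $37,140
Difference: |$3,300 − $37,140| = $33,840.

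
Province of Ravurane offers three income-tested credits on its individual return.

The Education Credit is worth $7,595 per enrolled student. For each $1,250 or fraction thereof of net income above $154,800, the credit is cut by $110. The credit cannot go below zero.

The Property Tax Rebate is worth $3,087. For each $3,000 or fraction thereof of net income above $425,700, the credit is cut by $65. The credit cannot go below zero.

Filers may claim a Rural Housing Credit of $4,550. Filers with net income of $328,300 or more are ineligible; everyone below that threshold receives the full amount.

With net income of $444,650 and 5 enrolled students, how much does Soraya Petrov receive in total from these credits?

Education Credit: base = 5 × $7,595 = $37,975. income exceeds $154,800 by $289,850, which is 232 full-or-partial $1,250 increments; reduction = 232 × $110 = $25,520, leaving $12,455.
Property Tax Rebate: income exceeds $425,700 by $18,950, which is 7 full-or-partial $3,000 increments; reduction = 7 × $65 = $455, leaving $2,632.
Rural Housing Credit: $444,650 meets or exceeds the $328,300 cutoff, so the credit is $0.
Total: $12,455 + $2,632 + $0 = $15,087.

$15,087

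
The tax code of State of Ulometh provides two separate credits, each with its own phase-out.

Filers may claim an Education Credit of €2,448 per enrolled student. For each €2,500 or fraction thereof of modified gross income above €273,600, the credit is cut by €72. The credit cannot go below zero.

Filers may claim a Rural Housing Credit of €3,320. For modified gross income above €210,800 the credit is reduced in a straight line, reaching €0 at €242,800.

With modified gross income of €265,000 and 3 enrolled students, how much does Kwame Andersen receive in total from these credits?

€7,344

Education Credit: base = 3 × €2,448 = €7,344. €265,000 is at or below the €273,600 threshold, so the full €7,344 applies.
Rural Housing Credit: €265,000 is at or above €242,800, so the credit is €0.
Total: €7,344 + €0 = €7,344.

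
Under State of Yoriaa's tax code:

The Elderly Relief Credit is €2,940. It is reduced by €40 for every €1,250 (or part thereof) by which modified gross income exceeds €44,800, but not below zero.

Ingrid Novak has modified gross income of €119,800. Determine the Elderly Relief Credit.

Elderly Relief Credit: income exceeds €44,800 by €75,000, which is 60 full-or-partial €1,250 increments; reduction = 60 × €40 = €2,400, leaving €540.

€540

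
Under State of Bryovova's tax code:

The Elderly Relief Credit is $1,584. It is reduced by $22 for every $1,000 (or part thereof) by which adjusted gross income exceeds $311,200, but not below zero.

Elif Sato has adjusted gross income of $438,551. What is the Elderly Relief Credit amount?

$0

Elderly Relief Credit: income exceeds $311,200 by $127,351 → 128 increments × $22 = $2,816 ≥ base, so the credit is $0.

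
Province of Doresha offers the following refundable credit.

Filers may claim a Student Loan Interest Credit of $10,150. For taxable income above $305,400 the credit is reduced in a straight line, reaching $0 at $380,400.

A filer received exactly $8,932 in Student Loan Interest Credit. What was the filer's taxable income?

$8,932 is 8,932/10,150 of the full $10,150, so 1,218/10,150 of the $75,000 range has been used: income = $305,400 + $75,000 × 1,218/10,150 = $314,400.

$314,400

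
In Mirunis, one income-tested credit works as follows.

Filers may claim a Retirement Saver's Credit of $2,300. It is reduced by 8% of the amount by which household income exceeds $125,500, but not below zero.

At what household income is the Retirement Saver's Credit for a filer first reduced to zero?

$154,250

The credit falls by 8% of each dollar above $125,500, so it reaches zero when the excess is $2,300 / 8% = $28,750: income = $125,500 + $28,750 = $154,250.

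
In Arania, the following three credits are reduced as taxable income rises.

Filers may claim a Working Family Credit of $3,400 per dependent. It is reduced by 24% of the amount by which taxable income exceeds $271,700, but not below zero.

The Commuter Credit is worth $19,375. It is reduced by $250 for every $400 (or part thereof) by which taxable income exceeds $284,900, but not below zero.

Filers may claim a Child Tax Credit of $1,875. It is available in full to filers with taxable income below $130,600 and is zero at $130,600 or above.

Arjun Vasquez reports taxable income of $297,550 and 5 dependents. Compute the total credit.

Working Family Credit: base = 5 × $3,400 = $17,000. 24% of the $25,850 excess over $271,700 is $6,204; credit = $17,000 − $6,204 = $10,796.
Commuter Credit: income exceeds $284,900 by $12,650, which is 32 full-or-partial $400 increments; reduction = 32 × $250 = $8,000, leaving $11,375.
Child Tax Credit: $297,550 meets or exceeds the $130,600 cutoff, so the credit is $0.
Total: $10,796 + $11,375 + $0 = $22,171.

$22,171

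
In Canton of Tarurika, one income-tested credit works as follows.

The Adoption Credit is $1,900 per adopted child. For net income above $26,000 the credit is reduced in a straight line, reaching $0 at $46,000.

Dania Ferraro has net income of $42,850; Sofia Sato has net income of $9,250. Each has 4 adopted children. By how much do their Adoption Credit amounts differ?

$6,403

Dania ($42,850): Adoption Credit: base = 4 × $1,900 = $7,600. $42,850 is $16,850 into a $20,000 phase-out range, leaving 3,150/20,000 of the credit: $7,600 × 3,150/20,000 = $1,197.
Sofia ($9,250): Adoption Credit: base = 4 × $1,900 = $7,600. $9,250 is at or below the $26,000 threshold, so the full $7,600 applies.
Difference: |$1,197 − $7,600| = $6,403.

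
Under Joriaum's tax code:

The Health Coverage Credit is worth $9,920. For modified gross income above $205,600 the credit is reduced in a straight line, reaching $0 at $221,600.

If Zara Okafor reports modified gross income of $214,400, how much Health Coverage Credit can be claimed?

$4,464

Health Coverage Credit: $214,400 is $8,800 into a $16,000 phase-out range, leaving 7,200/16,000 of the credit: $9,920 × 7,200/16,000 = $4,464.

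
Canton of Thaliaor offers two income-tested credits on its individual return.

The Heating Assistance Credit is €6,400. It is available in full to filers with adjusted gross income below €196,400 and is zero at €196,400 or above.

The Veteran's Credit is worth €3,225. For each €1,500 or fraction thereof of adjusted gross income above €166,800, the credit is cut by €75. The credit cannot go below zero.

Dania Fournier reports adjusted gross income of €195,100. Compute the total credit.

Heating Assistance Credit: €195,100 is below the €196,400 cutoff, so the full €6,400 applies.
Veteran's Credit: income exceeds €166,800 by €28,300, which is 19 full-or-partial €1,500 increments; reduction = 19 × €75 = €1,425, leaving €1,800.
Total: €6,400 + €1,800 = €8,200.

€8,200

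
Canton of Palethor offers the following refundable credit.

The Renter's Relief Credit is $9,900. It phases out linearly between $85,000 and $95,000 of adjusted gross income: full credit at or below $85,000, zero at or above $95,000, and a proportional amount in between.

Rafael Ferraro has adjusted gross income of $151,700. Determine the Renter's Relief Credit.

$0

Renter's Relief Credit: $151,700 is at or above $95,000, so the credit is $0.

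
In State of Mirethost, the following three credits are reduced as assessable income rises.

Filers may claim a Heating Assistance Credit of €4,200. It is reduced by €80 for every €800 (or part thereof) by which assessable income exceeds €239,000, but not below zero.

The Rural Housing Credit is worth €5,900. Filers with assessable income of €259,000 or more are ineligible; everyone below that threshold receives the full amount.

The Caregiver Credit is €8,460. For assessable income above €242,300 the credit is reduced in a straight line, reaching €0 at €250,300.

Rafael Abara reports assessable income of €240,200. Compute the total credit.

€18,400

Heating Assistance Credit: income exceeds €239,000 by €1,200, which is 2 full-or-partial €800 increments; reduction = 2 × €80 = €160, leaving €4,040.
Rural Housing Credit: €240,200 is below the €259,000 cutoff, so the full €5,900 applies.
Caregiver Credit: €240,200 is at or below the €242,300 threshold, so the full €8,460 applies.
Total: €4,040 + €5,900 + €8,460 = €18,400.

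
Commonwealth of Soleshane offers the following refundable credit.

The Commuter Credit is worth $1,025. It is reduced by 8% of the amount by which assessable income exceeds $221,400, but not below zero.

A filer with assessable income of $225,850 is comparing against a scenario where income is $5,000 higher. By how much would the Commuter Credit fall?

$400

At $225,850 — 8% of the $4,450 excess over $221,400 is $356; credit = $1,025 − $356 = $669.
At $230,850 — 8% of the $9,450 excess over $221,400 is $756; credit = $1,025 − $756 = $269.
Lost: $669 − $269 = $400.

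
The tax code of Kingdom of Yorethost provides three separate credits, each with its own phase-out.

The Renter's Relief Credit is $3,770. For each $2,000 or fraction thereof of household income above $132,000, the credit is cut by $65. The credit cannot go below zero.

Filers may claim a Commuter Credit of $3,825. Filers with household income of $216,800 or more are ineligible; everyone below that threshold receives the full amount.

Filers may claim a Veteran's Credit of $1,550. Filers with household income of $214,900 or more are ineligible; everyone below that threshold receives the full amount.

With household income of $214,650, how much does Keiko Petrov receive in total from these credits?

Renter's Relief Credit: income exceeds $132,000 by $82,650, which is 42 full-or-partial $2,000 increments; reduction = 42 × $65 = $2,730, leaving $1,040.
Commuter Credit: $214,650 is below the $216,800 cutoff, so the full $3,825 applies.
Veteran's Credit: $214,650 is below the $214,900 cutoff, so the full $1,550 applies.
Total: $1,040 + $3,825 + $1,550 = $6,415.

$6,415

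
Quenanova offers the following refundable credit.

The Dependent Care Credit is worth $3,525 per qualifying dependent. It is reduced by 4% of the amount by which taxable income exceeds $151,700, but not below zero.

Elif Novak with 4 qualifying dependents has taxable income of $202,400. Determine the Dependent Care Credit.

$12,072

Dependent Care Credit: base = 4 × $3,525 = $14,100. 4% of the $50,700 excess over $151,700 is $2,028; credit = $14,100 − $2,028 = $12,072.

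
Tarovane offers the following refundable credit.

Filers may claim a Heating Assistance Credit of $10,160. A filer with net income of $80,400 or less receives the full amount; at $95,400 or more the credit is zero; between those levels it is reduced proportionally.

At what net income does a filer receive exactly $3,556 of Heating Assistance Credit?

$3,556 is 3,556/10,160 of the full $10,160, so 6,604/10,160 of the $15,000 range has been used: income = $80,400 + $15,000 × 6,604/10,160 = $90,150.

$90,150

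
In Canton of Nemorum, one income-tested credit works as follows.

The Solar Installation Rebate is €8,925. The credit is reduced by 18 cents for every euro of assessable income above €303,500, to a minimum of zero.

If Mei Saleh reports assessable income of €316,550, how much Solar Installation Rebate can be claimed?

Solar Installation Rebate: 18% of the €13,050 excess over €303,500 is €2,349; credit = €8,925 − €2,349 = €6,576.

€6,576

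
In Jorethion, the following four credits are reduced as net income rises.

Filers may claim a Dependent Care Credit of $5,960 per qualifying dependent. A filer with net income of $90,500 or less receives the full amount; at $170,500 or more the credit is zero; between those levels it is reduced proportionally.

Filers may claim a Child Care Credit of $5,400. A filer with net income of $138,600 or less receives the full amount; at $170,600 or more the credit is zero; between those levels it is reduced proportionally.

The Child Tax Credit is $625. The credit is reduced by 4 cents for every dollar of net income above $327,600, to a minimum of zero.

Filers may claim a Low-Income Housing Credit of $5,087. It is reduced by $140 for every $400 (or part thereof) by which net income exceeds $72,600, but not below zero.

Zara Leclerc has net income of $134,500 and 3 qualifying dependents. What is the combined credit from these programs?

Dependent Care Credit: base = 3 × $5,960 = $17,880. $134,500 is $44,000 into a $80,000 phase-out range, leaving 36,000/80,000 of the credit: $17,880 × 36,000/80,000 = $8,046.
Child Care Credit: $134,500 is at or below the $138,600 threshold, so the full $5,400 applies.
Child Tax Credit: $134,500 is at or below the $327,600 threshold, so the full $625 applies.
Low-Income Housing Credit: income exceeds $72,600 by $61,900 → 155 increments × $140 = $21,700 ≥ base, so the credit is $0.
Total: $8,046 + $5,400 + $625 + $0 = $14,071.

$14,071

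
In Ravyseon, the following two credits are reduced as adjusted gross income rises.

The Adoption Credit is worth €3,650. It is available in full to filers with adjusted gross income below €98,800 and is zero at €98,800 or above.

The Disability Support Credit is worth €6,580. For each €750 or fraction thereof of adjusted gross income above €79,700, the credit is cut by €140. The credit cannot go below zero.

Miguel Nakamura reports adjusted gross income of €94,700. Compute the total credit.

€7,430

Adoption Credit: €94,700 is below the €98,800 cutoff, so the full €3,650 applies.
Disability Support Credit: income exceeds €79,700 by €15,000, which is 20 full-or-partial €750 increments; reduction = 20 × €140 = €2,800, leaving €3,780.
Total: €3,650 + €3,780 = €7,430.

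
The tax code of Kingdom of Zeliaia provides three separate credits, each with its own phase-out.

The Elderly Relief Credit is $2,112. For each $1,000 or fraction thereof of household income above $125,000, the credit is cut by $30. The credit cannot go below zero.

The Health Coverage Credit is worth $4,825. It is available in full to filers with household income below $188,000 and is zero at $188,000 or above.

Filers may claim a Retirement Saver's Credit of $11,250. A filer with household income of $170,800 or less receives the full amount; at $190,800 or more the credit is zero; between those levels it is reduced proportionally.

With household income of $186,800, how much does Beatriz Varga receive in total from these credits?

Elderly Relief Credit: income exceeds $125,000 by $61,800, which is 62 full-or-partial $1,000 increments; reduction = 62 × $30 = $1,860, leaving $252.
Health Coverage Credit: $186,800 is below the $188,000 cutoff, so the full $4,825 applies.
Retirement Saver's Credit: $186,800 is $16,000 into a $20,000 phase-out range, leaving 4,000/20,000 of the credit: $11,250 × 4,000/20,000 = $2,250.
Total: $252 + $4,825 + $2,250 = $7,327.

$7,327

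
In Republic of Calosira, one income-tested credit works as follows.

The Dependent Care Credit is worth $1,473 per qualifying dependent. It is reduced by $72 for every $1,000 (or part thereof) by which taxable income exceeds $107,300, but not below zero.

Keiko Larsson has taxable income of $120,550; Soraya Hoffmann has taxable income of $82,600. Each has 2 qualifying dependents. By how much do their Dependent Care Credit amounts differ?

Keiko ($120,550): Dependent Care Credit: base = 2 × $1,473 = $2,946. income exceeds $107,300 by $13,250, which is 14 full-or-partial $1,000 increments; reduction = 14 × $72 = $1,008, leaving $1,938.
Soraya ($82,600): Dependent Care Credit: base = 2 × $1,473 = $2,946. $82,600 is at or below the $107,300 threshold, so the full $2,946 applies.
Difference: |$1,938 − $2,946| = $1,008.

$1,008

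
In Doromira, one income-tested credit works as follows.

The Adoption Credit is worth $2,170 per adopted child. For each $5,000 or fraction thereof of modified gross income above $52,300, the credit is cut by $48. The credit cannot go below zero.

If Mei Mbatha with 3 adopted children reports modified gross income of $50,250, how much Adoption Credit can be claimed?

$6,510

Adoption Credit: base = 3 × $2,170 = $6,510. $50,250 is at or below the $52,300 threshold, so the full $6,510 applies.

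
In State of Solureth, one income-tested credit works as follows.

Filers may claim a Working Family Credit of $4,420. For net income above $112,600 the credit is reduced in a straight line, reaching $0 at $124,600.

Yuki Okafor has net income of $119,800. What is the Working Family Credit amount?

$1,768

Working Family Credit: $119,800 is $7,200 into a $12,000 phase-out range, leaving 4,800/12,000 of the credit: $4,420 × 4,800/12,000 = $1,768.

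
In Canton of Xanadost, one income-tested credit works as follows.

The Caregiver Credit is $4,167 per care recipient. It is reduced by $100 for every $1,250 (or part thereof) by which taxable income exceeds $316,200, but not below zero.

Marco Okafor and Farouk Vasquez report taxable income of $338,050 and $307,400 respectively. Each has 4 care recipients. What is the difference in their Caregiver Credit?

Marco ($338,050): Caregiver Credit: base = 4 × $4,167 = $16,668. income exceeds $316,200 by $21,850, which is 18 full-or-partial $1,250 increments; reduction = 18 × $100 = $1,800, leaving $14,868.
Farouk ($307,400): Caregiver Credit: base = 4 × $4,167 = $16,668. $307,400 is at or below the $316,200 threshold, so the full $16,668 applies.
Difference: |$14,868 − $16,668| = $1,800.

$1,800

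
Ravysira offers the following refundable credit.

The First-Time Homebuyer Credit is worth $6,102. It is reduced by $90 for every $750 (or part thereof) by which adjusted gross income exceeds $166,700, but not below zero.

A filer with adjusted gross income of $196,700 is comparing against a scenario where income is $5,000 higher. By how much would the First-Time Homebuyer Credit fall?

$630

At $196,700 — income exceeds $166,700 by $30,000, which is 40 full-or-partial $750 increments; reduction = 40 × $90 = $3,600, leaving $2,502.
At $201,700 — income exceeds $166,700 by $35,000, which is 47 full-or-partial $750 increments; reduction = 47 × $90 = $4,230, leaving $1,872.
Lost: $2,502 − $1,872 = $630.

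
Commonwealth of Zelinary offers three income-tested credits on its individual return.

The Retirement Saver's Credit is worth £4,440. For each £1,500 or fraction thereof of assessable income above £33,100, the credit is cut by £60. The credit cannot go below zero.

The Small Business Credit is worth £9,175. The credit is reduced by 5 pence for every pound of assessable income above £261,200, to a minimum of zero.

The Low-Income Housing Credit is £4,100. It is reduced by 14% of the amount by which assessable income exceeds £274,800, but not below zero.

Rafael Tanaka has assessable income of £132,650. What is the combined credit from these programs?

£13,695

Retirement Saver's Credit: income exceeds £33,100 by £99,550, which is 67 full-or-partial £1,500 increments; reduction = 67 × £60 = £4,020, leaving £420.
Small Business Credit: £132,650 is at or below the £261,200 threshold, so the full £9,175 applies.
Low-Income Housing Credit: £132,650 is at or below the £274,800 threshold, so the full £4,100 applies.
Total: £420 + £9,175 + £4,100 = £13,695.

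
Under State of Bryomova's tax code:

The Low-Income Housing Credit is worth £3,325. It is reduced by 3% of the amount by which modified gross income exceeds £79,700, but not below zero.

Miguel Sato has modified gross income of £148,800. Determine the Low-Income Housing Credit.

Low-Income Housing Credit: 3% of the £69,100 excess over £79,700 is £2,073; credit = £3,325 − £2,073 = £1,252.

£1,252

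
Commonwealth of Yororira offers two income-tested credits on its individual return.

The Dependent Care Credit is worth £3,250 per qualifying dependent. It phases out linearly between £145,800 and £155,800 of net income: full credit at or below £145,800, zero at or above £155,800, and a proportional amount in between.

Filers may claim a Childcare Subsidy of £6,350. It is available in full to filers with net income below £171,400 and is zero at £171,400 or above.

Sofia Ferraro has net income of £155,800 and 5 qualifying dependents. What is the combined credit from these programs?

£6,350

Dependent Care Credit: base = 5 × £3,250 = £16,250. £155,800 is at or above £155,800, so the credit is £0.
Childcare Subsidy: £155,800 is below the £171,400 cutoff, so the full £6,350 applies.
Total: £0 + £6,350 = £6,350.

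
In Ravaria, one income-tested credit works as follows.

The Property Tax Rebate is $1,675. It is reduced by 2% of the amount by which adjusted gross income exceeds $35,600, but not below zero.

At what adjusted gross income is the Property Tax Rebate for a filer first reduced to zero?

$119,350

The credit falls by 2% of each dollar above $35,600, so it reaches zero when the excess is $1,675 / 2% = $83,750: income = $35,600 + $83,750 = $119,350.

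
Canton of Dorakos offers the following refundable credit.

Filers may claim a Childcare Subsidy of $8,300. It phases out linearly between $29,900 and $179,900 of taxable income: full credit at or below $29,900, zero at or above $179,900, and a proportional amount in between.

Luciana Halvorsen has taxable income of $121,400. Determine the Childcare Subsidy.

Childcare Subsidy: $121,400 is $91,500 into a $150,000 phase-out range, leaving 58,500/150,000 of the credit: $8,300 × 58,500/150,000 = $3,237.

$3,237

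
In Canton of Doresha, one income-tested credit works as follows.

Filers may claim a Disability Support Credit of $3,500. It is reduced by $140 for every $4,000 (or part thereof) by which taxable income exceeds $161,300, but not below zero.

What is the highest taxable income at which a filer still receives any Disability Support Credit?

After 24 increments the reduction is 24 × $140 = $3,360, leaving $140; one more increment wipes it out. Increment 24 ends at excess 24 × $4,000 = $96,000, so the highest qualifying income is $161,300 + $96,000 = $257,300.

$257,300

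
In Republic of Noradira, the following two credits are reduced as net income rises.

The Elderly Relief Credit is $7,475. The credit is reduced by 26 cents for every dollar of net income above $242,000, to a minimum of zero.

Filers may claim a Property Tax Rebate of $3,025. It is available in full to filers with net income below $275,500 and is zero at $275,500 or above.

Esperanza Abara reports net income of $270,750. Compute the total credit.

$3,025

Elderly Relief Credit: 26% of the $28,750 excess over $242,000 is $7,475 ≥ base, so the credit is $0.
Property Tax Rebate: $270,750 is below the $275,500 cutoff, so the full $3,025 applies.
Total: $0 + $3,025 = $3,025.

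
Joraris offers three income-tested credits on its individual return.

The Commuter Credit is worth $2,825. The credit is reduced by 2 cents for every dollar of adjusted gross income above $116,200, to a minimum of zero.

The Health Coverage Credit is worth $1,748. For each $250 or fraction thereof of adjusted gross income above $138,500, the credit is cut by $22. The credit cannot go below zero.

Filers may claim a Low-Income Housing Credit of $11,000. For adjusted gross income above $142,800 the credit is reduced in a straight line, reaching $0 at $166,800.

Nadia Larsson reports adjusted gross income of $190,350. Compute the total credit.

Commuter Credit: 2% of the $74,150 excess over $116,200 is $1,483; credit = $2,825 − $1,483 = $1,342.
Health Coverage Credit: income exceeds $138,500 by $51,850 → 208 increments × $22 = $4,576 ≥ base, so the credit is $0.
Low-Income Housing Credit: $190,350 is at or above $166,800, so the credit is $0.
Total: $1,342 + $0 + $0 = $1,342.

$1,342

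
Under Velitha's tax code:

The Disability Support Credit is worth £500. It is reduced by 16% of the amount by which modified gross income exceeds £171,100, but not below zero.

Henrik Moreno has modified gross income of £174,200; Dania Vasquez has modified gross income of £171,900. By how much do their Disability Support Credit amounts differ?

Henrik (£174,200): Disability Support Credit: 16% of the £3,100 excess over £171,100 is £496; credit = £500 − £496 = £4.
Dania (£171,900): Disability Support Credit: 16% of the £800 excess over £171,100 is £128; credit = £500 − £128 = £372.
Difference: |£4 − £372| = £368.

£368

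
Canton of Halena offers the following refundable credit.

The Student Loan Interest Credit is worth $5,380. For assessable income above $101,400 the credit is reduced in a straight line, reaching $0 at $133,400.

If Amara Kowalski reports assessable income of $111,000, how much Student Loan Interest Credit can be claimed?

Student Loan Interest Credit: $111,000 is $9,600 into a $32,000 phase-out range, leaving 22,400/32,000 of the credit: $5,380 × 22,400/32,000 = $3,766.

$3,766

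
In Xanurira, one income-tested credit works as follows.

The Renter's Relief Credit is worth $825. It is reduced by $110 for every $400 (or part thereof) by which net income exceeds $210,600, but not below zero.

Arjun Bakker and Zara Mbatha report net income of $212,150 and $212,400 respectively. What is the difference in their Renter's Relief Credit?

$110

Arjun ($212,150): Renter's Relief Credit: income exceeds $210,600 by $1,550, which is 4 full-or-partial $400 increments; reduction = 4 × $110 = $440, leaving $385.
Zara ($212,400): Renter's Relief Credit: income exceeds $210,600 by $1,800, which is 5 full-or-partial $400 increments; reduction = 5 × $110 = $550, leaving $275.
Difference: |$385 − $275| = $110.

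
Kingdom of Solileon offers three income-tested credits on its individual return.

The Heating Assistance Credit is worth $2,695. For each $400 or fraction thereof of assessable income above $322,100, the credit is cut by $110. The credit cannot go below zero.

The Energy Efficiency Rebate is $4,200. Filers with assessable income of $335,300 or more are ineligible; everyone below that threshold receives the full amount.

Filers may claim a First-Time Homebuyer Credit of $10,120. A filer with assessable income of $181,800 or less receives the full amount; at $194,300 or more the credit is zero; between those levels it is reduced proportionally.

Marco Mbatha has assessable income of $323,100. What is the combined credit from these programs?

Heating Assistance Credit: income exceeds $322,100 by $1,000, which is 3 full-or-partial $400 increments; reduction = 3 × $110 = $330, leaving $2,365.
Energy Efficiency Rebate: $323,100 is below the $335,300 cutoff, so the full $4,200 applies.
First-Time Homebuyer Credit: $323,100 is at or above $194,300, so the credit is $0.
Total: $2,365 + $4,200 + $0 = $6,565.

$6,565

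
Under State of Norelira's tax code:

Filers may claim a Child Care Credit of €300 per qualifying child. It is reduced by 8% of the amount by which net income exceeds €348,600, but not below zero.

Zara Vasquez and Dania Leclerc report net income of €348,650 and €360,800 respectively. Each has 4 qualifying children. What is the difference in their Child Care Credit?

€972

Zara (€348,650): Child Care Credit: base = 4 × €300 = €1,200. 8% of the €50 excess over €348,600 is €4; credit = €1,200 − €4 = €1,196.
Dania (€360,800): Child Care Credit: base = 4 × €300 = €1,200. 8% of the €12,200 excess over €348,600 is €976; credit = €1,200 − €976 = €224.
Difference: |€1,196 − €224| = €972.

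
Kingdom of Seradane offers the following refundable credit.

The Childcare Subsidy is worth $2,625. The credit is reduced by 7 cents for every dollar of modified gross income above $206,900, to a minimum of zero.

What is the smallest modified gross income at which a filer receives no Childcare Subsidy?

The credit falls by 7% of each dollar above $206,900, so it reaches zero when the excess is $2,625 / 7% = $37,500: income = $206,900 + $37,500 = $244,400.

$244,400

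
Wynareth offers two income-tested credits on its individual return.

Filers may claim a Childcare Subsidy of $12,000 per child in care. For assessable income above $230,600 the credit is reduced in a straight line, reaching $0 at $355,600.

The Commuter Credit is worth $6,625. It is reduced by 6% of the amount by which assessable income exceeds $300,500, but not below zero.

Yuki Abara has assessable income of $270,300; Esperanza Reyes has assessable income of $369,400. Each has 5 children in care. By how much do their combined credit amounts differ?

Yuki ($270,300): Childcare Subsidy: base = 5 × $12,000 = $60,000. $270,300 is $39,700 into a $125,000 phase-out range, leaving 85,300/125,000 of the credit: $60,000 × 85,300/125,000 = $40,944. Commuter Credit: $270,300 is at or below the $300,500 threshold, so the full $6,625 applies. total $40,944 + $6,625 = $47,569
Esperanza ($369,400): Childcare Subsidy: base = 5 × $12,000 = $60,000. $369,400 is at or above $355,600, so the credit is $0. Commuter Credit: 6% of the $68,900 excess over $300,500 is $4,134; credit = $6,625 − $4,134 = $2,491. total $0 + $2,491 = $2,491
Difference: |$47,569 − $2,491| = $45,078.

$45,078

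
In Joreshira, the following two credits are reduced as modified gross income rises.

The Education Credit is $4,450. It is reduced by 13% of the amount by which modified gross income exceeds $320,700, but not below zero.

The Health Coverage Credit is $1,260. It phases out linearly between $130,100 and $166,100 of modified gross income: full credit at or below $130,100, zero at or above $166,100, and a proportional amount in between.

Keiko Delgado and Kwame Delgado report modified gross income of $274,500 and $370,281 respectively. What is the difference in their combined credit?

Keiko ($274,500): Education Credit: $274,500 is at or below the $320,700 threshold, so the full $4,450 applies. Health Coverage Credit: $274,500 is at or above $166,100, so the credit is $0. total $4,450 + $0 = $4,450
Kwame ($370,281): Education Credit: 13% of the $49,581 excess over $320,700 is $6,445.53 ≥ base, so the credit is $0. Health Coverage Credit: $370,281 is at or above $166,100, so the credit is $0. total $0 + $0 = $0
Difference: |$4,450 − $0| = $4,450.

$4,450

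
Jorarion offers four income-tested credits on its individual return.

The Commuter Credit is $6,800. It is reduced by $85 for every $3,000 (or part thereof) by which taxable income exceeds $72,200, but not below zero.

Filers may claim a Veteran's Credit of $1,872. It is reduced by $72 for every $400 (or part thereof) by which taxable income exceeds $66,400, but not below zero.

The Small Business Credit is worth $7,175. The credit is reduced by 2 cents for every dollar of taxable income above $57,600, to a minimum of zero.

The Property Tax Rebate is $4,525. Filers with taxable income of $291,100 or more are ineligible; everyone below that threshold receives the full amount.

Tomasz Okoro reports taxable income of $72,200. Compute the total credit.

$19,000

Commuter Credit: $72,200 is at or below the $72,200 threshold, so the full $6,800 applies.
Veteran's Credit: income exceeds $66,400 by $5,800, which is 15 full-or-partial $400 increments; reduction = 15 × $72 = $1,080, leaving $792.
Small Business Credit: 2% of the $14,600 excess over $57,600 is $292; credit = $7,175 − $292 = $6,883.
Property Tax Rebate: $72,200 is below the $291,100 cutoff, so the full $4,525 applies.
Total: $6,800 + $792 + $6,883 + $4,525 = $19,000.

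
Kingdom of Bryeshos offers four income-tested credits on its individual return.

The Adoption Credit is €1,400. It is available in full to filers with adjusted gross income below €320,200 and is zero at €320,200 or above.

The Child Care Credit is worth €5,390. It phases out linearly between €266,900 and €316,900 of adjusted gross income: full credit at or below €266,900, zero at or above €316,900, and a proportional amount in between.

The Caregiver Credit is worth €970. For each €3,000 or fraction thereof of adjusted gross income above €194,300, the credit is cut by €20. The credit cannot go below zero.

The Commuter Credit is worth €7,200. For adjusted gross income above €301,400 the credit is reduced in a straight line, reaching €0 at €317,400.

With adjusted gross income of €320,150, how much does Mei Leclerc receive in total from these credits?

€1,530

Adoption Credit: €320,150 is below the €320,200 cutoff, so the full €1,400 applies.
Child Care Credit: €320,150 is at or above €316,900, so the credit is €0.
Caregiver Credit: income exceeds €194,300 by €125,850, which is 42 full-or-partial €3,000 increments; reduction = 42 × €20 = €840, leaving €130.
Commuter Credit: €320,150 is at or above €317,400, so the credit is €0.
Total: €1,400 + €0 + €130 + €0 = €1,530.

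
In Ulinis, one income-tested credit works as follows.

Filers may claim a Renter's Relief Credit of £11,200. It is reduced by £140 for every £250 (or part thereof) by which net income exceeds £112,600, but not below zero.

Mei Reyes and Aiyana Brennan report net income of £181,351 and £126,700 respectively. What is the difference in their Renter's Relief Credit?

Mei (£181,351): Renter's Relief Credit: income exceeds £112,600 by £68,751 → 276 increments × £140 = £38,640 ≥ base, so the credit is £0.
Aiyana (£126,700): Renter's Relief Credit: income exceeds £112,600 by £14,100, which is 57 full-or-partial £250 increments; reduction = 57 × £140 = £7,980, leaving £3,220.
Difference: |£0 − £3,220| = £3,220.

£3,220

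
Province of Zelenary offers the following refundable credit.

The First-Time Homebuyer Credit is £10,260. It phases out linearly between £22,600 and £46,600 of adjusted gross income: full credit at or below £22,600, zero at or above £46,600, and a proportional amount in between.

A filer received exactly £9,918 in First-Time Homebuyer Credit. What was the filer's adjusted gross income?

£23,400

£9,918 is 9,918/10,260 of the full £10,260, so 342/10,260 of the £24,000 range has been used: income = £22,600 + £24,000 × 342/10,260 = £23,400.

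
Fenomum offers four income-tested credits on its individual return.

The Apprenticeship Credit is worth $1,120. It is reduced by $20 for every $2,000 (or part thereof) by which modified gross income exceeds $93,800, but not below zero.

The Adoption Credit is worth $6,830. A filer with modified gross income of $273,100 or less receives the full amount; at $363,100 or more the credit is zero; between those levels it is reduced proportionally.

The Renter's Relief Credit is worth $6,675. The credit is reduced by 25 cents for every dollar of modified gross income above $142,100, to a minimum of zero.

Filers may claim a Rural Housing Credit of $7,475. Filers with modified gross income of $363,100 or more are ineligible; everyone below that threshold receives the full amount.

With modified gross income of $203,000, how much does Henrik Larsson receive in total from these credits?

Apprenticeship Credit: income exceeds $93,800 by $109,200, which is 55 full-or-partial $2,000 increments; reduction = 55 × $20 = $1,100, leaving $20.
Adoption Credit: $203,000 is at or below the $273,100 threshold, so the full $6,830 applies.
Renter's Relief Credit: 25% of the $60,900 excess over $142,100 is $15,225 ≥ base, so the credit is $0.
Rural Housing Credit: $203,000 is below the $363,100 cutoff, so the full $7,475 applies.
Total: $20 + $6,830 + $0 + $7,475 = $14,325.

$14,325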